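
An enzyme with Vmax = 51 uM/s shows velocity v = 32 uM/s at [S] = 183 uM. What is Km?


Km = [S] * (Vmax - v) / v
Km = 183 * (51 - 32) / 32
Km = 108.6562 uM

108.6562 uM


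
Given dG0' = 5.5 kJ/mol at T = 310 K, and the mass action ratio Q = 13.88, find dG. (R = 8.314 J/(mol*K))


dG = dG0' + RT * ln(Q) / 1000
dG = 5.5 + 8.314 * 310 * ln(13.88) / 1000
dG = 12.2796 kJ/mol

12.2796 kJ/mol


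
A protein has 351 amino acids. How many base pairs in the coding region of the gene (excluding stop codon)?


Each amino acid = 1 codon = 3 bp
bp = 351 * 3 = 1053 bp

1053 bp


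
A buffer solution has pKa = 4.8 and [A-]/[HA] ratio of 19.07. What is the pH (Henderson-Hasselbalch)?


pH = pKa + log10([A-]/[HA])
pH = 4.8 + log10(19.07)
pH = 6.0804

6.0804


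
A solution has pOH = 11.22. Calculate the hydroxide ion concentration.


[OH-] = 10^(-pOH)
[OH-] = 10^(-11.22)
[OH-] = 6.026e-12 M

6.026e-12 M


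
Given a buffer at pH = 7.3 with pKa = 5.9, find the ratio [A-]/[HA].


[A-]/[HA] = 10^(pH - pKa)
= 10^(7.3 - 5.9)
= 25.1189

25.1189


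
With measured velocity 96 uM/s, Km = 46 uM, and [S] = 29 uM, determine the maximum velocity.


Vmax = v * (Km + [S]) / [S]
Vmax = 96 * (46 + 29) / 29
Vmax = 248.2759 uM/s

248.2759 uM/s


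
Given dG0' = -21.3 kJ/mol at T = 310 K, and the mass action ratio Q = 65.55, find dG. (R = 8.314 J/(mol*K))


dG = dG0' + RT * ln(Q) / 1000
dG = -21.3 + 8.314 * 310 * ln(65.55) / 1000
dG = -10.5195 kJ/mol

-10.5195 kJ/mol


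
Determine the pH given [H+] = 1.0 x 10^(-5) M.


pH = -log10([H+])
pH = -log10(1.0 x 10^(-5))
pH = 5.0

5.0


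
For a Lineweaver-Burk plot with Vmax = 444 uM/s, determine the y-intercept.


y-intercept = 1/Vmax
= 1/444
= 0.0023 s/uM

0.0023 s/uM


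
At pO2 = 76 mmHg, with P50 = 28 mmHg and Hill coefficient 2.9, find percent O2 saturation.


Y = pO2^n / (P50^n + pO2^n)
Y = 76^2.9 / (28^2.9 + 76^2.9)
Y = 94.76%

94.76%


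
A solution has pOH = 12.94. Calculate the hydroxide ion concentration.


[OH-] = 10^(-pOH)
[OH-] = 10^(-12.94)
[OH-] = 1.148e-13 M

1.148e-13 M


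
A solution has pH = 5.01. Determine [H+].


[H+] = 10^(-pH)
[H+] = 10^(-5.01)
[H+] = 9.772e-06 M

9.772e-06 M


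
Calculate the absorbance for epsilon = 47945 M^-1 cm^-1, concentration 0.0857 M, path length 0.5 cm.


A = epsilon * c * l
A = 47945 * 0.0857 * 0.5
A = 2054.4432

2054.4432


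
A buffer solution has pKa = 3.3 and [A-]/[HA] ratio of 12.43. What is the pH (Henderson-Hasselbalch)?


pH = pKa + log10([A-]/[HA])
pH = 3.3 + log10(12.43)
pH = 4.3945

4.3945


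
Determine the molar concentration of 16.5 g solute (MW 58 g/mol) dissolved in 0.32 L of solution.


C = (mass / MW) / volume
C = (16.5 / 58) / 0.32
C = 0.889 M

0.889 M


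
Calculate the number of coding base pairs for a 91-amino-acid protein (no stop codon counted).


Each amino acid = 1 codon = 3 bp
bp = 91 * 3 = 273 bp

273 bp


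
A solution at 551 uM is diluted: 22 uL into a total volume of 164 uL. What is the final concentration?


C2 = C1 * V1 / V2
C2 = 551 * 22 / 164
C2 = 73.9146 uM

73.9146 uM


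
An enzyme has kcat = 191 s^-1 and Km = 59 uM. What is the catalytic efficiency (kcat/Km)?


Catalytic efficiency = kcat / Km
= 191 / 59
= 3.2373 uM^-1*s^-1

3.2373 uM^-1*s^-1


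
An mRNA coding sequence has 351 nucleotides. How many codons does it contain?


codons = nucleotides / 3
codons = 351 / 3 = 117

117


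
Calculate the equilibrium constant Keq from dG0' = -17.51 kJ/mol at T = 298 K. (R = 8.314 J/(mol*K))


Keq = exp(-dG0 * 1000 / (R * T))
Keq = exp(-(-17.51) * 1000 / (8.314 * 298))
Keq = 1173.0976

1173.0976


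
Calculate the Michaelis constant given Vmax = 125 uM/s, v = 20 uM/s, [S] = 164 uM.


Km = [S] * (Vmax - v) / v
Km = 164 * (125 - 20) / 20
Km = 861.0 uM

861.0 uM


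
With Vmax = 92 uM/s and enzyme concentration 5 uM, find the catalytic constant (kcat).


kcat = Vmax / [E]t
kcat = 92 / 5
kcat = 18.4 s^-1

18.4 s^-1


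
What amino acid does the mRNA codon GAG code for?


Standard genetic code lookup.
Codon GAG -> Glu

Glu


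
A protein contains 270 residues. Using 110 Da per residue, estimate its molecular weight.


MW = n_residues * 110 Da
MW = 270 * 110
MW = 29700 Da

29700 Da


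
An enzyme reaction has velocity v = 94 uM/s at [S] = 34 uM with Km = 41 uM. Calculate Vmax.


Vmax = v * (Km + [S]) / [S]
Vmax = 94 * (41 + 34) / 34
Vmax = 207.3529 uM/s

207.3529 uM/s


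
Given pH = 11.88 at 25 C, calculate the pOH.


pOH = 14 - pH
pOH = 14 - 11.88
pOH = 2.12

2.12


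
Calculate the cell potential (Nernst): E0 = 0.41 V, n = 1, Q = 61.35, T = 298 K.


E = E0 - (RT/nF) * ln(Q)
E = 0.41 - (8.314 * 298 / (1 * 96485)) * ln(61.35)
E = 0.3043 V

0.3043 V


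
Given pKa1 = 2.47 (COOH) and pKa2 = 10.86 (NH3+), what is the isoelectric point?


pI = (pKa1 + pKa2) / 2
pI = (2.47 + 10.86) / 2
pI = 6.665

6.665


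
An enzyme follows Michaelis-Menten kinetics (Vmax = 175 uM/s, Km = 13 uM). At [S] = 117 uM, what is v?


v = Vmax * [S] / (Km + [S])
v = 175 * 117 / (13 + 117)
v = 157.5 uM/s

157.5 uM/s


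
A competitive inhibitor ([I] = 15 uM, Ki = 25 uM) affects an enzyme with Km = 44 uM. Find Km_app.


Km_app = Km * (1 + [I]/Ki)
Km_app = 44 * (1 + 15/25)
Km_app = 70.4 uM

70.4 uM


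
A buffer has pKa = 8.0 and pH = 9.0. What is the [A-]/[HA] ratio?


[A-]/[HA] = 10^(pH - pKa)
= 10^(9.0 - 8.0)
= 10.0

10.0


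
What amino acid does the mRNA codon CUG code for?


Standard genetic code lookup.
Codon CUG -> Leu

Leu


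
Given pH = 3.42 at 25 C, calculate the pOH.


pOH = 14 - pH
pOH = 14 - 3.42
pOH = 10.58

10.58


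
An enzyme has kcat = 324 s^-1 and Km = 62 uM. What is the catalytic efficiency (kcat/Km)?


Catalytic efficiency = kcat / Km
= 324 / 62
= 5.2258 uM^-1*s^-1

5.2258 uM^-1*s^-1


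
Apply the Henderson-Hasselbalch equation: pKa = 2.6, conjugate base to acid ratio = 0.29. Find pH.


pH = pKa + log10([A-]/[HA])
pH = 2.6 + log10(0.29)
pH = 2.0624

2.0624


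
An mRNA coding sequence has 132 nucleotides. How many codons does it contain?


codons = nucleotides / 3
codons = 132 / 3 = 44

44


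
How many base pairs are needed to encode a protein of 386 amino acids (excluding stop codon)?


Each amino acid = 1 codon = 3 bp
bp = 386 * 3 = 1158 bp

1158 bp


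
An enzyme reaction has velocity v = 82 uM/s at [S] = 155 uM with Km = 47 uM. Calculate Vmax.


Vmax = v * (Km + [S]) / [S]
Vmax = 82 * (47 + 155) / 155
Vmax = 106.8645 uM/s

106.8645 uM/s


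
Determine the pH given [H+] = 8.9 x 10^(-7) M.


pH = -log10([H+])
pH = -log10(8.9 x 10^(-7))
pH = 6.0506

6.0506


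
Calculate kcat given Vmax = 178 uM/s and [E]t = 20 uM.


kcat = Vmax / [E]t
kcat = 178 / 20
kcat = 8.9 s^-1

8.9 s^-1


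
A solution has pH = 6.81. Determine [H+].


[H+] = 10^(-pH)
[H+] = 10^(-6.81)
[H+] = 1.549e-07 M

1.549e-07 M


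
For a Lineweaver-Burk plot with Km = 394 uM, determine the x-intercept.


x-intercept = -1/Km
= -1/394
= -0.0025 1/uM

-0.0025 1/uM


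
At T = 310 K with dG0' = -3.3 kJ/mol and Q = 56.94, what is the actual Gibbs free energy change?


dG = dG0' + RT * ln(Q) / 1000
dG = -3.3 + 8.314 * 310 * ln(56.94) / 1000
dG = 7.1176 kJ/mol

7.1176 kJ/mol


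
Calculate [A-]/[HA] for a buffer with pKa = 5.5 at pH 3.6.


[A-]/[HA] = 10^(pH - pKa)
= 10^(3.6 - 5.5)
= 0.0126

0.0126


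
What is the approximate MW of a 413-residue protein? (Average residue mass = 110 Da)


MW = n_residues * 110 Da
MW = 413 * 110
MW = 45430 Da

45430 Da


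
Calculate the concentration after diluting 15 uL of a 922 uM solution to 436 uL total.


C2 = C1 * V1 / V2
C2 = 922 * 15 / 436
C2 = 31.7202 uM

31.7202 uM


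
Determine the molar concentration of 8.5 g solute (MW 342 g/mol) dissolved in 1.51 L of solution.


C = (mass / MW) / volume
C = (8.5 / 342) / 1.51
C = 0.0165 M

0.0165 M


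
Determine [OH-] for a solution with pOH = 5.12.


[OH-] = 10^(-pOH)
[OH-] = 10^(-5.12)
[OH-] = 7.586e-06 M

7.586e-06 M


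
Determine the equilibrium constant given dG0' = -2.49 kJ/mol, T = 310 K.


Keq = exp(-dG0 * 1000 / (R * T))
Keq = exp(-(-2.49) * 1000 / (8.314 * 310))
Keq = 2.6277

2.6277


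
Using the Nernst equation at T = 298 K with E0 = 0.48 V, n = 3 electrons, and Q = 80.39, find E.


E = E0 - (RT/nF) * ln(Q)
E = 0.48 - (8.314 * 298 / (3 * 96485)) * ln(80.39)
E = 0.4425 V

0.4425 V


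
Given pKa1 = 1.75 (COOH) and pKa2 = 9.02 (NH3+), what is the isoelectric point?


pI = (pKa1 + pKa2) / 2
pI = (1.75 + 9.02) / 2
pI = 5.385

5.385


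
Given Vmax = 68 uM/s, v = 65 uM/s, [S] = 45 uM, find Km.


Km = [S] * (Vmax - v) / v
Km = 45 * (68 - 65) / 65
Km = 2.0769 uM

2.0769 uM


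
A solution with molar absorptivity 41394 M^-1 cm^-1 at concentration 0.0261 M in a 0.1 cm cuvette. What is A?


A = epsilon * c * l
A = 41394 * 0.0261 * 0.1
A = 108.0383

108.0383


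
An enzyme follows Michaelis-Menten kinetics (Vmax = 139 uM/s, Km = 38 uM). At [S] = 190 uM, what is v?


v = Vmax * [S] / (Km + [S])
v = 139 * 190 / (38 + 190)
v = 115.8333 uM/s

115.8333 uM/s


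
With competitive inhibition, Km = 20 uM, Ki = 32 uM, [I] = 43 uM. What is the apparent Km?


Km_app = Km * (1 + [I]/Ki)
Km_app = 20 * (1 + 43/32)
Km_app = 46.875 uM

46.875 uM


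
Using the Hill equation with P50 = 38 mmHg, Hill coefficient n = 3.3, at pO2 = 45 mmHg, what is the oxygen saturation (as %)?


Y = pO2^n / (P50^n + pO2^n)
Y = 45^3.3 / (38^3.3 + 45^3.3)
Y = 63.6%

63.6%


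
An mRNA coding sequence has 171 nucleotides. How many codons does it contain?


codons = nucleotides / 3
codons = 171 / 3 = 57

57


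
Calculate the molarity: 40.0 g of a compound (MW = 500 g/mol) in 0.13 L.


C = (mass / MW) / volume
C = (40.0 / 500) / 0.13
C = 0.6154 M

0.6154 M


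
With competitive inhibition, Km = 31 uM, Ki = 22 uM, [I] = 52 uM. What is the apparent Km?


Km_app = Km * (1 + [I]/Ki)
Km_app = 31 * (1 + 52/22)
Km_app = 104.2727 uM

104.2727 uM


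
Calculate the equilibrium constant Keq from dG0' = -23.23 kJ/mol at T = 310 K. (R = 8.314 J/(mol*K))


Keq = exp(-dG0 * 1000 / (R * T))
Keq = exp(-(-23.23) * 1000 / (8.314 * 310))
Keq = 8210.496

8210.496


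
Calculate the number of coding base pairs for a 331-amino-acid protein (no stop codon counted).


Each amino acid = 1 codon = 3 bp
bp = 331 * 3 = 993 bp

993 bp


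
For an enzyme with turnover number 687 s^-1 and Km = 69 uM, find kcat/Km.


Catalytic efficiency = kcat / Km
= 687 / 69
= 9.9565 uM^-1*s^-1

9.9565 uM^-1*s^-1


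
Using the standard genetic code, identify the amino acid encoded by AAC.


Standard genetic code lookup.
Codon AAC -> Asn

Asn


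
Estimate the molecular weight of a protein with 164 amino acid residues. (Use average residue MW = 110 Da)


MW = n_residues * 110 Da
MW = 164 * 110
MW = 18040 Da

18040 Da


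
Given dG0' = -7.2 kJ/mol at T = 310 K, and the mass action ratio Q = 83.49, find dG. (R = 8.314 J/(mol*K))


dG = dG0' + RT * ln(Q) / 1000
dG = -7.2 + 8.314 * 310 * ln(83.49) / 1000
dG = 4.204 kJ/mol

4.204 kJ/mol


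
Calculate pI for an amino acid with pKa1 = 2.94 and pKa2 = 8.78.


pI = (pKa1 + pKa2) / 2
pI = (2.94 + 8.78) / 2
pI = 5.86

5.86


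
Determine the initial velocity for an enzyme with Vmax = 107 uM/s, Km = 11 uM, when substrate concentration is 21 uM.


v = Vmax * [S] / (Km + [S])
v = 107 * 21 / (11 + 21)
v = 70.2188 uM/s

70.2188 uM/s


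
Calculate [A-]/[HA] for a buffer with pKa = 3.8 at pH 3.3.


[A-]/[HA] = 10^(pH - pKa)
= 10^(3.3 - 3.8)
= 0.3162

0.3162


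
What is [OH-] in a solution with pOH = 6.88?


[OH-] = 10^(-pOH)
[OH-] = 10^(-6.88)
[OH-] = 1.318e-07 M

1.318e-07 M


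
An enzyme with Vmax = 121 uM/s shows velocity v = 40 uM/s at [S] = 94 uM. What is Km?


Km = [S] * (Vmax - v) / v
Km = 94 * (121 - 40) / 40
Km = 190.35 uM

190.35 uM


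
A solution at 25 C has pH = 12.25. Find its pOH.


pOH = 14 - pH
pOH = 14 - 12.25
pOH = 1.75

1.75


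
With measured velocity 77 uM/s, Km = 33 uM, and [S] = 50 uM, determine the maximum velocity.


Vmax = v * (Km + [S]) / [S]
Vmax = 77 * (33 + 50) / 50
Vmax = 127.82 uM/s

127.82 uM/s


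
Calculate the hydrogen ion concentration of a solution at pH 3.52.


[H+] = 10^(-pH)
[H+] = 10^(-3.52)
[H+] = 3.020e-04 M

3.020e-04 M


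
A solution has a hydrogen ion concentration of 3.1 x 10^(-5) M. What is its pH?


pH = -log10([H+])
pH = -log10(3.1 x 10^(-5))
pH = 4.5086

4.5086


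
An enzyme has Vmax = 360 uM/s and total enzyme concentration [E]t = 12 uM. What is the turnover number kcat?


kcat = Vmax / [E]t
kcat = 360 / 12
kcat = 30.0 s^-1

30.0 s^-1


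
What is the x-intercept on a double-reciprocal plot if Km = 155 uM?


x-intercept = -1/Km
= -1/155
= -0.0065 1/uM

-0.0065 1/uM


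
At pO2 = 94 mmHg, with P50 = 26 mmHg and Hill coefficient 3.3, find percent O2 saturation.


Y = pO2^n / (P50^n + pO2^n)
Y = 94^3.3 / (26^3.3 + 94^3.3)
Y = 98.58%

98.58%


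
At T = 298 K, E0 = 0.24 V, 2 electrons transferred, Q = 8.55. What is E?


E = E0 - (RT/nF) * ln(Q)
E = 0.24 - (8.314 * 298 / (2 * 96485)) * ln(8.55)
E = 0.2124 V

0.2124 V


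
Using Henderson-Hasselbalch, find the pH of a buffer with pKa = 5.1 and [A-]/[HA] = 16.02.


pH = pKa + log10([A-]/[HA])
pH = 5.1 + log10(16.02)
pH = 6.3047

6.3047


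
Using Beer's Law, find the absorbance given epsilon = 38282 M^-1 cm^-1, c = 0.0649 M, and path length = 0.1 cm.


A = epsilon * c * l
A = 38282 * 0.0649 * 0.1
A = 248.4502

248.4502


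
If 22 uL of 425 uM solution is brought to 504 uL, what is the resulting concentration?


C2 = C1 * V1 / V2
C2 = 425 * 22 / 504
C2 = 18.5516 uM

18.5516 uM


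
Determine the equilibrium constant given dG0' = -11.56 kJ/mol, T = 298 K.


Keq = exp(-dG0 * 1000 / (R * T))
Keq = exp(-(-11.56) * 1000 / (8.314 * 298))
Keq = 106.2568

106.2568


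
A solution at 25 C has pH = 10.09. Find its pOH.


pOH = 14 - pH
pOH = 14 - 10.09
pOH = 3.91

3.91


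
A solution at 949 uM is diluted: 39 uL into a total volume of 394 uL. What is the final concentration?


C2 = C1 * V1 / V2
C2 = 949 * 39 / 394
C2 = 93.9365 uM

93.9365 uM


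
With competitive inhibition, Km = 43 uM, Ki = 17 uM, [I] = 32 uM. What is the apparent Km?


Km_app = Km * (1 + [I]/Ki)
Km_app = 43 * (1 + 32/17)
Km_app = 123.9412 uM

123.9412 uM


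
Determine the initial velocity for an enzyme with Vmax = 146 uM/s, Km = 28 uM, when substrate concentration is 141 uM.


v = Vmax * [S] / (Km + [S])
v = 146 * 141 / (28 + 141)
v = 121.8107 uM/s

121.8107 uM/s


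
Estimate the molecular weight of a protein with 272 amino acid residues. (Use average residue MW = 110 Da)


MW = n_residues * 110 Da
MW = 272 * 110
MW = 29920 Da

29920 Da


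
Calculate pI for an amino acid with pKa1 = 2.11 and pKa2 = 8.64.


pI = (pKa1 + pKa2) / 2
pI = (2.11 + 8.64) / 2
pI = 5.375

5.375


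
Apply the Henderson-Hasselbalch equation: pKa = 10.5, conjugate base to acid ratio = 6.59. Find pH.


pH = pKa + log10([A-]/[HA])
pH = 10.5 + log10(6.59)
pH = 11.3189

11.3189


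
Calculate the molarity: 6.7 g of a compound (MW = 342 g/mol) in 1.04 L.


C = (mass / MW) / volume
C = (6.7 / 342) / 1.04
C = 0.0188 M

0.0188 M


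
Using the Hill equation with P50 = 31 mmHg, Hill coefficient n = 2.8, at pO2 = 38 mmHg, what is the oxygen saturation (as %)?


Y = pO2^n / (P50^n + pO2^n)
Y = 38^2.8 / (31^2.8 + 38^2.8)
Y = 63.88%

63.88%


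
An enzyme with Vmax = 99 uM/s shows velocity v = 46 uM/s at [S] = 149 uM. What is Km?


Km = [S] * (Vmax - v) / v
Km = 149 * (99 - 46) / 46
Km = 171.6739 uM

171.6739 uM


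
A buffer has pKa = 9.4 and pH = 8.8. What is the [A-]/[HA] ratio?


[A-]/[HA] = 10^(pH - pKa)
= 10^(8.8 - 9.4)
= 0.2512

0.2512


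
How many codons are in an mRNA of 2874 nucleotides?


codons = nucleotides / 3
codons = 2874 / 3 = 958

958


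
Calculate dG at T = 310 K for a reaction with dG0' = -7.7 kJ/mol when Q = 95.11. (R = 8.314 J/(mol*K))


dG = dG0' + RT * ln(Q) / 1000
dG = -7.7 + 8.314 * 310 * ln(95.11) / 1000
dG = 4.0399 kJ/mol

4.0399 kJ/mol


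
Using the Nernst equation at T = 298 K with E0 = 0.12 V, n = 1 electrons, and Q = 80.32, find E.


E = E0 - (RT/nF) * ln(Q)
E = 0.12 - (8.314 * 298 / (1 * 96485)) * ln(80.32)
E = 0.0074 V

0.0074 V


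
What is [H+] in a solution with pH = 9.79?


[H+] = 10^(-pH)
[H+] = 10^(-9.79)
[H+] = 1.622e-10 M

1.622e-10 M


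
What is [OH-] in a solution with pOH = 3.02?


[OH-] = 10^(-pOH)
[OH-] = 10^(-3.02)
[OH-] = 9.550e-04 M

9.550e-04 M


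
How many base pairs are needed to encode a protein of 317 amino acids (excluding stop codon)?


Each amino acid = 1 codon = 3 bp
bp = 317 * 3 = 951 bp

951 bp


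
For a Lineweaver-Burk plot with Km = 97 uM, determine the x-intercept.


x-intercept = -1/Km
= -1/97
= -0.0103 1/uM

-0.0103 1/uM


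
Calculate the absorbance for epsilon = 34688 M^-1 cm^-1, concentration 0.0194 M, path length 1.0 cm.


A = epsilon * c * l
A = 34688 * 0.0194 * 1.0
A = 672.9472

672.9472


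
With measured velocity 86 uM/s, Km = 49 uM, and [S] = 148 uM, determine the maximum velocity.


Vmax = v * (Km + [S]) / [S]
Vmax = 86 * (49 + 148) / 148
Vmax = 114.473 uM/s

114.473 uM/s


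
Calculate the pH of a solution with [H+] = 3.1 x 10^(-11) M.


pH = -log10([H+])
pH = -log10(3.1 x 10^(-11))
pH = 10.5086

10.5086


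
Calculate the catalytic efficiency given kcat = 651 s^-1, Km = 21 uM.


Catalytic efficiency = kcat / Km
= 651 / 21
= 31.0 uM^-1*s^-1

31.0 uM^-1*s^-1


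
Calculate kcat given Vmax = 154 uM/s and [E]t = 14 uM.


kcat = Vmax / [E]t
kcat = 154 / 14
kcat = 11.0 s^-1

11.0 s^-1


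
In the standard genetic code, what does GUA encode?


Standard genetic code lookup.
Codon GUA -> Val

Val


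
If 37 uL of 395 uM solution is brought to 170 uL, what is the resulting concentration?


C2 = C1 * V1 / V2
C2 = 395 * 37 / 170
C2 = 85.9706 uM

85.9706 uM


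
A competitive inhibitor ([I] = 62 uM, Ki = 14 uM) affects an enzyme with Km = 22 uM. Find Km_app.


Km_app = Km * (1 + [I]/Ki)
Km_app = 22 * (1 + 62/14)
Km_app = 119.4286 uM

119.4286 uM


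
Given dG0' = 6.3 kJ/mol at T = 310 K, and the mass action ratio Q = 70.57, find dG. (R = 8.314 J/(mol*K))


dG = dG0' + RT * ln(Q) / 1000
dG = 6.3 + 8.314 * 310 * ln(70.57) / 1000
dG = 17.2707 kJ/mol

17.2707 kJ/mol


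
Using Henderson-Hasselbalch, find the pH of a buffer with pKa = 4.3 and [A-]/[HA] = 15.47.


pH = pKa + log10([A-]/[HA])
pH = 4.3 + log10(15.47)
pH = 5.4895

5.4895


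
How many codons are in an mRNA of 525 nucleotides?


codons = nucleotides / 3
codons = 525 / 3 = 175

175


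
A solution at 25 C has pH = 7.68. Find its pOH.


pOH = 14 - pH
pOH = 14 - 7.68
pOH = 6.32

6.32


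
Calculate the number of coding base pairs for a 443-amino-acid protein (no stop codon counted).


Each amino acid = 1 codon = 3 bp
bp = 443 * 3 = 1329 bp

1329 bp


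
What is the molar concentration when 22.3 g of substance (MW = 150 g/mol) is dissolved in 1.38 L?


C = (mass / MW) / volume
C = (22.3 / 150) / 1.38
C = 0.1077 M

0.1077 M


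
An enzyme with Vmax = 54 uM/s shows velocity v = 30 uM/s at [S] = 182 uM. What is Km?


Km = [S] * (Vmax - v) / v
Km = 182 * (54 - 30) / 30
Km = 145.6 uM

145.6 uM


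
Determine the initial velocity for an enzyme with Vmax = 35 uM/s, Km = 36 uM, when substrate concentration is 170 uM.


v = Vmax * [S] / (Km + [S])
v = 35 * 170 / (36 + 170)
v = 28.8835 uM/s

28.8835 uM/s


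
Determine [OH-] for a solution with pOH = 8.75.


[OH-] = 10^(-pOH)
[OH-] = 10^(-8.75)
[OH-] = 1.778e-09 M

1.778e-09 M


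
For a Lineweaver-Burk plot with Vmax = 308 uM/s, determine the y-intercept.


y-intercept = 1/Vmax
= 1/308
= 0.0032 s/uM

0.0032 s/uM


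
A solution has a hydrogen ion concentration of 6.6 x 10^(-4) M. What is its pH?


pH = -log10([H+])
pH = -log10(6.6 x 10^(-4))
pH = 3.1805

3.1805


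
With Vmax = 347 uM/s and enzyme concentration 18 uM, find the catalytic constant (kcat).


kcat = Vmax / [E]t
kcat = 347 / 18
kcat = 19.2778 s^-1

19.2778 s^-1


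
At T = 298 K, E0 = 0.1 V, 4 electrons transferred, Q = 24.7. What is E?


E = E0 - (RT/nF) * ln(Q)
E = 0.1 - (8.314 * 298 / (4 * 96485)) * ln(24.7)
E = 0.0794 V

0.0794 V


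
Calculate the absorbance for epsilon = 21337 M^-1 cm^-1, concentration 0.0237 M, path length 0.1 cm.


A = epsilon * c * l
A = 21337 * 0.0237 * 0.1
A = 50.5687

50.5687


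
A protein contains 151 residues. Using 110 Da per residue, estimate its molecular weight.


MW = n_residues * 110 Da
MW = 151 * 110
MW = 16610 Da

16610 Da


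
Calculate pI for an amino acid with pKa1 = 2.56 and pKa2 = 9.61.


pI = (pKa1 + pKa2) / 2
pI = (2.56 + 9.61) / 2
pI = 6.085

6.085


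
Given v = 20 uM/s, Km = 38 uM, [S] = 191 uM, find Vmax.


Vmax = v * (Km + [S]) / [S]
Vmax = 20 * (38 + 191) / 191
Vmax = 23.9791 uM/s

23.9791 uM/s


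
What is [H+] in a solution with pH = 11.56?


[H+] = 10^(-pH)
[H+] = 10^(-11.56)
[H+] = 2.754e-12 M

2.754e-12 M


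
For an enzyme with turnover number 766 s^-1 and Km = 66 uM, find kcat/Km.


Catalytic efficiency = kcat / Km
= 766 / 66
= 11.6061 uM^-1*s^-1

11.6061 uM^-1*s^-1


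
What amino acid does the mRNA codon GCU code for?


Standard genetic code lookup.
Codon GCU -> Ala

Ala


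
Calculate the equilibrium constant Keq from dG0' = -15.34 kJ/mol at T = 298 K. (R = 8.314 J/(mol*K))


Keq = exp(-dG0 * 1000 / (R * T))
Keq = exp(-(-15.34) * 1000 / (8.314 * 298))
Keq = 488.6007

488.6007


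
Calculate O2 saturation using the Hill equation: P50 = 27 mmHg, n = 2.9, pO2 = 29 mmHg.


Y = pO2^n / (P50^n + pO2^n)
Y = 29^2.9 / (27^2.9 + 29^2.9)
Y = 55.16%

55.16%


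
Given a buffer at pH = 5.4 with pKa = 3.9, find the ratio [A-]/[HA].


[A-]/[HA] = 10^(pH - pKa)
= 10^(5.4 - 3.9)
= 31.6228

31.6228


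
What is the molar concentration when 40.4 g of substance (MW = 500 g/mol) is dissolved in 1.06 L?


C = (mass / MW) / volume
C = (40.4 / 500) / 1.06
C = 0.0762 M

0.0762 M


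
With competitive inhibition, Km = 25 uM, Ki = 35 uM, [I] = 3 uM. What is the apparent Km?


Km_app = Km * (1 + [I]/Ki)
Km_app = 25 * (1 + 3/35)
Km_app = 27.1429 uM

27.1429 uM


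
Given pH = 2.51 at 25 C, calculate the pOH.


pOH = 14 - pH
pOH = 14 - 2.51
pOH = 11.49

11.49


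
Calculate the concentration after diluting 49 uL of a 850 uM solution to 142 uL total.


C2 = C1 * V1 / V2
C2 = 850 * 49 / 142
C2 = 293.3099 uM

293.3099 uM


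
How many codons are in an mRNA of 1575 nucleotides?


codons = nucleotides / 3
codons = 1575 / 3 = 525

525


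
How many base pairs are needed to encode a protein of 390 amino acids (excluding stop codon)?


Each amino acid = 1 codon = 3 bp
bp = 390 * 3 = 1170 bp

1170 bp


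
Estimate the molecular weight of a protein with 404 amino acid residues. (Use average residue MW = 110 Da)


MW = n_residues * 110 Da
MW = 404 * 110
MW = 44440 Da

44440 Da


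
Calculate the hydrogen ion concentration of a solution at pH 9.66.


[H+] = 10^(-pH)
[H+] = 10^(-9.66)
[H+] = 2.188e-10 M

2.188e-10 M


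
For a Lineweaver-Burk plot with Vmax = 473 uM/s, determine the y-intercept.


y-intercept = 1/Vmax
= 1/473
= 0.0021 s/uM

0.0021 s/uM


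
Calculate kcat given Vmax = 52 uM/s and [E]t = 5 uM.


kcat = Vmax / [E]t
kcat = 52 / 5
kcat = 10.4 s^-1

10.4 s^-1


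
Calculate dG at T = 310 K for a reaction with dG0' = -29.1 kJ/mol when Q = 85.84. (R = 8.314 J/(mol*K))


dG = dG0' + RT * ln(Q) / 1000
dG = -29.1 + 8.314 * 310 * ln(85.84) / 1000
dG = -17.6244 kJ/mol

-17.6244 kJ/mol


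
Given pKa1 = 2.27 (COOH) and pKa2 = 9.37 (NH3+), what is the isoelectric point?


pI = (pKa1 + pKa2) / 2
pI = (2.27 + 9.37) / 2
pI = 5.82

5.82


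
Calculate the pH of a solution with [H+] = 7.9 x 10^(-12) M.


pH = -log10([H+])
pH = -log10(7.9 x 10^(-12))
pH = 11.1024

11.1024


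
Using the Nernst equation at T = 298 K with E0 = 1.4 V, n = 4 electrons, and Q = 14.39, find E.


E = E0 - (RT/nF) * ln(Q)
E = 1.4 - (8.314 * 298 / (4 * 96485)) * ln(14.39)
E = 1.3829 V

1.3829 V


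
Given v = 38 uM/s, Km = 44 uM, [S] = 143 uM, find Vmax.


Vmax = v * (Km + [S]) / [S]
Vmax = 38 * (44 + 143) / 143
Vmax = 49.6923 uM/s

49.6923 uM/s


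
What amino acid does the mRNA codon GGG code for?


Standard genetic code lookup.
Codon GGG -> Gly

Gly


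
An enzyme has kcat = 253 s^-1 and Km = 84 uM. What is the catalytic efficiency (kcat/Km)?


Catalytic efficiency = kcat / Km
= 253 / 84
= 3.0119 uM^-1*s^-1

3.0119 uM^-1*s^-1


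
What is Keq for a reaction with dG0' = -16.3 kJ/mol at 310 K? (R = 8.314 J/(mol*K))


Keq = exp(-dG0 * 1000 / (R * T))
Keq = exp(-(-16.3) * 1000 / (8.314 * 310))
Keq = 557.9949

557.9949


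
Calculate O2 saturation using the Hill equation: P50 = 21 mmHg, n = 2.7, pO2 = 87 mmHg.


Y = pO2^n / (P50^n + pO2^n)
Y = 87^2.7 / (21^2.7 + 87^2.7)
Y = 97.89%

97.89%


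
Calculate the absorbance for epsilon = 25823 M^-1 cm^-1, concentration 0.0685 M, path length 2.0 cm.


A = epsilon * c * l
A = 25823 * 0.0685 * 2.0
A = 3537.751

3537.751


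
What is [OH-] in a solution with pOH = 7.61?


[OH-] = 10^(-pOH)
[OH-] = 10^(-7.61)
[OH-] = 2.455e-08 M

2.455e-08 M


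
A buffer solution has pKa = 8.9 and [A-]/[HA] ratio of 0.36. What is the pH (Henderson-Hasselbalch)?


pH = pKa + log10([A-]/[HA])
pH = 8.9 + log10(0.36)
pH = 8.4563

8.4563


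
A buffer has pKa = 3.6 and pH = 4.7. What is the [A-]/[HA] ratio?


[A-]/[HA] = 10^(pH - pKa)
= 10^(4.7 - 3.6)
= 12.5893

12.5893


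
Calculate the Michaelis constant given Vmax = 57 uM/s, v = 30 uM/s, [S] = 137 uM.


Km = [S] * (Vmax - v) / v
Km = 137 * (57 - 30) / 30
Km = 123.3 uM

123.3 uM


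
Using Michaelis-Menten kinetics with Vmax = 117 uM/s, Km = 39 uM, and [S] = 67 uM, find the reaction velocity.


v = Vmax * [S] / (Km + [S])
v = 117 * 67 / (39 + 67)
v = 73.9528 uM/s

73.9528 uM/s


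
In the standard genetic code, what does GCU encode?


Standard genetic code lookup.
Codon GCU -> Ala

Ala


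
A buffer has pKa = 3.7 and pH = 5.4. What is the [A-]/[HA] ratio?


[A-]/[HA] = 10^(pH - pKa)
= 10^(5.4 - 3.7)
= 50.1187

50.1187


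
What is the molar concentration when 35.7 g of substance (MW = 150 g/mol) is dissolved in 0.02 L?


C = (mass / MW) / volume
C = (35.7 / 150) / 0.02
C = 11.9 M

11.9 M


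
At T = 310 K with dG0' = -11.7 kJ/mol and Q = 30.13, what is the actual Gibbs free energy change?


dG = dG0' + RT * ln(Q) / 1000
dG = -11.7 + 8.314 * 310 * ln(30.13) / 1000
dG = -2.9228 kJ/mol

-2.9228 kJ/mol


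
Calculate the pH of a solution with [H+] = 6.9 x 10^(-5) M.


pH = -log10([H+])
pH = -log10(6.9 x 10^(-5))
pH = 4.1612

4.1612


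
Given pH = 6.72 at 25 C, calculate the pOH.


pOH = 14 - pH
pOH = 14 - 6.72
pOH = 7.28

7.28


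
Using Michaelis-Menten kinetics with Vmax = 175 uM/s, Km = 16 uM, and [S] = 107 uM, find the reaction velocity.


v = Vmax * [S] / (Km + [S])
v = 175 * 107 / (16 + 107)
v = 152.2358 uM/s

152.2358 uM/s


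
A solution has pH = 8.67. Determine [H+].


[H+] = 10^(-pH)
[H+] = 10^(-8.67)
[H+] = 2.138e-09 M

2.138e-09 M


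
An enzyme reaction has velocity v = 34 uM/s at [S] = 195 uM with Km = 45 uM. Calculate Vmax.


Vmax = v * (Km + [S]) / [S]
Vmax = 34 * (45 + 195) / 195
Vmax = 41.8462 uM/s

41.8462 uM/s


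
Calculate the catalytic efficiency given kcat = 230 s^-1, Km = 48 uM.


Catalytic efficiency = kcat / Km
= 230 / 48
= 4.7917 uM^-1*s^-1

4.7917 uM^-1*s^-1


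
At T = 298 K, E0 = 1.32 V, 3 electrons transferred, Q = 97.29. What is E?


E = E0 - (RT/nF) * ln(Q)
E = 1.32 - (8.314 * 298 / (3 * 96485)) * ln(97.29)
E = 1.2808 V

1.2808 V


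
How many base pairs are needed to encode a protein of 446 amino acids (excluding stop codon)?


Each amino acid = 1 codon = 3 bp
bp = 446 * 3 = 1338 bp

1338 bp


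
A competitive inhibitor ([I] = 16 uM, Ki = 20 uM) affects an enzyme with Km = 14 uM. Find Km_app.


Km_app = Km * (1 + [I]/Ki)
Km_app = 14 * (1 + 16/20)
Km_app = 25.2 uM

25.2 uM


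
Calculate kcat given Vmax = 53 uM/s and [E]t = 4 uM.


kcat = Vmax / [E]t
kcat = 53 / 4
kcat = 13.25 s^-1

13.25 s^-1


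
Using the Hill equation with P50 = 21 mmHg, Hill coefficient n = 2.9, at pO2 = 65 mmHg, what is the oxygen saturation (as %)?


Y = pO2^n / (P50^n + pO2^n)
Y = 65^2.9 / (21^2.9 + 65^2.9)
Y = 96.36%

96.36%


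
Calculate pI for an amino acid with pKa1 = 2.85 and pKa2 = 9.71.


pI = (pKa1 + pKa2) / 2
pI = (2.85 + 9.71) / 2
pI = 6.28

6.28


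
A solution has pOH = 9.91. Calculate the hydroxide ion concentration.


[OH-] = 10^(-pOH)
[OH-] = 10^(-9.91)
[OH-] = 1.230e-10 M

1.230e-10 M


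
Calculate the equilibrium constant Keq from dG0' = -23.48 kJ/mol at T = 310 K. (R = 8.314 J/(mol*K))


Keq = exp(-dG0 * 1000 / (R * T))
Keq = exp(-(-23.48) * 1000 / (8.314 * 310))
Keq = 9046.8132

9046.8132


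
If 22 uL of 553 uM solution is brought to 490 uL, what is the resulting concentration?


C2 = C1 * V1 / V2
C2 = 553 * 22 / 490
C2 = 24.8286 uM

24.8286 uM


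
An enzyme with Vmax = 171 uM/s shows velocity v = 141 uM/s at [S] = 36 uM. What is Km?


Km = [S] * (Vmax - v) / v
Km = 36 * (171 - 141) / 141
Km = 7.6596 uM

7.6596 uM


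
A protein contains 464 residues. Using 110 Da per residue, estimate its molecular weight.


MW = n_residues * 110 Da
MW = 464 * 110
MW = 51040 Da

51040 Da


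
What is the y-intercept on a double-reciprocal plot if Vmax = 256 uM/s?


y-intercept = 1/Vmax
= 1/256
= 0.0039 s/uM

0.0039 s/uM


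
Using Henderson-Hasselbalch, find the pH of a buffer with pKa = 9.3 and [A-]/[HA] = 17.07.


pH = pKa + log10([A-]/[HA])
pH = 9.3 + log10(17.07)
pH = 10.5322

10.5322


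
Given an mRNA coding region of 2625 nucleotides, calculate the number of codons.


codons = nucleotides / 3
codons = 2625 / 3 = 875

875


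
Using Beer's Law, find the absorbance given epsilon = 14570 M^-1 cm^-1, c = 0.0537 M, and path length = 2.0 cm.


A = epsilon * c * l
A = 14570 * 0.0537 * 2.0
A = 1564.818

1564.818


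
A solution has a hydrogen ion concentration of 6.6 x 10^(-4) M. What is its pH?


pH = -log10([H+])
pH = -log10(6.6 x 10^(-4))
pH = 3.1805

3.1805


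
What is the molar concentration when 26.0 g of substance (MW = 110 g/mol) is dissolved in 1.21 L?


C = (mass / MW) / volume
C = (26.0 / 110) / 1.21
C = 0.1953 M

0.1953 M


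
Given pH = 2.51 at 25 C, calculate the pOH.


pOH = 14 - pH
pOH = 14 - 2.51
pOH = 11.49

11.49


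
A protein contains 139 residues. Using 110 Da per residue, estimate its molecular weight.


MW = n_residues * 110 Da
MW = 139 * 110
MW = 15290 Da

15290 Da


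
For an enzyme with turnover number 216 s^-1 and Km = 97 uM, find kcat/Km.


Catalytic efficiency = kcat / Km
= 216 / 97
= 2.2268 uM^-1*s^-1

2.2268 uM^-1*s^-1


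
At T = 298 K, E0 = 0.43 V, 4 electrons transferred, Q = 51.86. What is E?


E = E0 - (RT/nF) * ln(Q)
E = 0.43 - (8.314 * 298 / (4 * 96485)) * ln(51.86)
E = 0.4047 V

0.4047 V


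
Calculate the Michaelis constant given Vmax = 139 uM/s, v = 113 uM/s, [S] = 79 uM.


Km = [S] * (Vmax - v) / v
Km = 79 * (139 - 113) / 113
Km = 18.177 uM

18.177 uM


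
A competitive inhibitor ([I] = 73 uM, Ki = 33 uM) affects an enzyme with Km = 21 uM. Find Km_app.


Km_app = Km * (1 + [I]/Ki)
Km_app = 21 * (1 + 73/33)
Km_app = 67.4545 uM

67.4545 uM


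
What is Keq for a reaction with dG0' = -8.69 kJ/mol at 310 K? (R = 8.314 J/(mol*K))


Keq = exp(-dG0 * 1000 / (R * T))
Keq = exp(-(-8.69) * 1000 / (8.314 * 310))
Keq = 29.1278

29.1278


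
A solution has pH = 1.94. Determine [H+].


[H+] = 10^(-pH)
[H+] = 10^(-1.94)
[H+] = 0.0115 M

0.0115 M


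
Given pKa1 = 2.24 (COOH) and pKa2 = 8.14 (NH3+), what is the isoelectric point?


pI = (pKa1 + pKa2) / 2
pI = (2.24 + 8.14) / 2
pI = 5.19

5.19


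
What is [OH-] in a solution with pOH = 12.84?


[OH-] = 10^(-pOH)
[OH-] = 10^(-12.84)
[OH-] = 1.445e-13 M

1.445e-13 M


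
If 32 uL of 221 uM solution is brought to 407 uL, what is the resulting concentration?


C2 = C1 * V1 / V2
C2 = 221 * 32 / 407
C2 = 17.3759 uM

17.3759 uM


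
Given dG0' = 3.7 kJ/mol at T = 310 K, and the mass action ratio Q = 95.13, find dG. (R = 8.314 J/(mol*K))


dG = dG0' + RT * ln(Q) / 1000
dG = 3.7 + 8.314 * 310 * ln(95.13) / 1000
dG = 15.4404 kJ/mol

15.4404 kJ/mol


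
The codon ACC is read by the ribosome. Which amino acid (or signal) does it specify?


Standard genetic code lookup.
Codon ACC -> Thr

Thr


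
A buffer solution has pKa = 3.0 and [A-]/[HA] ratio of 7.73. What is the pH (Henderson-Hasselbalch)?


pH = pKa + log10([A-]/[HA])
pH = 3.0 + log10(7.73)
pH = 3.8882

3.8882


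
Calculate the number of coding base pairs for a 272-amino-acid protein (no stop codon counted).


Each amino acid = 1 codon = 3 bp
bp = 272 * 3 = 816 bp

816 bp


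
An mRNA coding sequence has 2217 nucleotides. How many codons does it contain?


codons = nucleotides / 3
codons = 2217 / 3 = 739

739


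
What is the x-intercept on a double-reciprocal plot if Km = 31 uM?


x-intercept = -1/Km
= -1/31
= -0.0323 1/uM

-0.0323 1/uM


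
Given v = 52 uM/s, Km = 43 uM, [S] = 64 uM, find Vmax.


Vmax = v * (Km + [S]) / [S]
Vmax = 52 * (43 + 64) / 64
Vmax = 86.9375 uM/s

86.9375 uM/s


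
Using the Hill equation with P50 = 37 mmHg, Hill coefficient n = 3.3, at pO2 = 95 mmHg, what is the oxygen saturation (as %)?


Y = pO2^n / (P50^n + pO2^n)
Y = 95^3.3 / (37^3.3 + 95^3.3)
Y = 95.74%

95.74%


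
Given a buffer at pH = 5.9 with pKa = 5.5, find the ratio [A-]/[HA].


[A-]/[HA] = 10^(pH - pKa)
= 10^(5.9 - 5.5)
= 2.5119

2.5119


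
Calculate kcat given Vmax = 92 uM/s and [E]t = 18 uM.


kcat = Vmax / [E]t
kcat = 92 / 18
kcat = 5.1111 s^-1

5.1111 s^-1


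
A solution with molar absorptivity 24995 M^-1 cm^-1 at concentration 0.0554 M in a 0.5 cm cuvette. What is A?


A = epsilon * c * l
A = 24995 * 0.0554 * 0.5
A = 692.3615

692.3615


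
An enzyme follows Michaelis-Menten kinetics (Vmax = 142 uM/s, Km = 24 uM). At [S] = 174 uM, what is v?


v = Vmax * [S] / (Km + [S])
v = 142 * 174 / (24 + 174)
v = 124.7879 uM/s

124.7879 uM/s


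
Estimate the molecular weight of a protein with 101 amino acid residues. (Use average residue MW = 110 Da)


MW = n_residues * 110 Da
MW = 101 * 110
MW = 11110 Da

11110 Da


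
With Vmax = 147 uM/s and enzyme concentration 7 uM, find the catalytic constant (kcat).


kcat = Vmax / [E]t
kcat = 147 / 7
kcat = 21.0 s^-1

21.0 s^-1


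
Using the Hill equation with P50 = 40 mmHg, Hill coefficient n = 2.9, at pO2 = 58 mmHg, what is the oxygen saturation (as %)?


Y = pO2^n / (P50^n + pO2^n)
Y = 58^2.9 / (40^2.9 + 58^2.9)
Y = 74.6%

74.6%


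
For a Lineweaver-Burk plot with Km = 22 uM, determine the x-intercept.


x-intercept = -1/Km
= -1/22
= -0.0455 1/uM

-0.0455 1/uM


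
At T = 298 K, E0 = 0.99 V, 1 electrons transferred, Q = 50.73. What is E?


E = E0 - (RT/nF) * ln(Q)
E = 0.99 - (8.314 * 298 / (1 * 96485)) * ln(50.73)
E = 0.8892 V

0.8892 V


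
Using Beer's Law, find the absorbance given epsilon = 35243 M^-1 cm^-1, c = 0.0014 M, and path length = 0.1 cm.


A = epsilon * c * l
A = 35243 * 0.0014 * 0.1
A = 4.934

4.934


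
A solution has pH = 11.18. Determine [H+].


[H+] = 10^(-pH)
[H+] = 10^(-11.18)
[H+] = 6.607e-12 M

6.607e-12 M


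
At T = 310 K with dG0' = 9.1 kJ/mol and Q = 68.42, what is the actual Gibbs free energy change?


dG = dG0' + RT * ln(Q) / 1000
dG = 9.1 + 8.314 * 310 * ln(68.42) / 1000
dG = 19.991 kJ/mol

19.991 kJ/mol


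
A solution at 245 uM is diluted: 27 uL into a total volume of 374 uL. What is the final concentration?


C2 = C1 * V1 / V2
C2 = 245 * 27 / 374
C2 = 17.6872 uM

17.6872 uM


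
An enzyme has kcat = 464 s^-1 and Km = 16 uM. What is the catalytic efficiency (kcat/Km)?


Catalytic efficiency = kcat / Km
= 464 / 16
= 29.0 uM^-1*s^-1

29.0 uM^-1*s^-1


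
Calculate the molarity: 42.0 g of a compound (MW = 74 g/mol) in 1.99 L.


C = (mass / MW) / volume
C = (42.0 / 74) / 1.99
C = 0.2852 M

0.2852 M


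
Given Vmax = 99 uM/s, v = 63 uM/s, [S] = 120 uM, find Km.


Km = [S] * (Vmax - v) / v
Km = 120 * (99 - 63) / 63
Km = 68.5714 uM

68.5714 uM


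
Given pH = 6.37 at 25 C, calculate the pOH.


pOH = 14 - pH
pOH = 14 - 6.37
pOH = 7.63

7.63


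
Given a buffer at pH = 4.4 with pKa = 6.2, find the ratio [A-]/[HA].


[A-]/[HA] = 10^(pH - pKa)
= 10^(4.4 - 6.2)
= 0.0158

0.0158


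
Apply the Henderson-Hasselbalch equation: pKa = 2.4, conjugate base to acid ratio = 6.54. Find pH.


pH = pKa + log10([A-]/[HA])
pH = 2.4 + log10(6.54)
pH = 3.2156

3.2156


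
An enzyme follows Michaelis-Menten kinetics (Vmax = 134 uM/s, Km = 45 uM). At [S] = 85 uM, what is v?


v = Vmax * [S] / (Km + [S])
v = 134 * 85 / (45 + 85)
v = 87.6154 uM/s

87.6154 uM/s


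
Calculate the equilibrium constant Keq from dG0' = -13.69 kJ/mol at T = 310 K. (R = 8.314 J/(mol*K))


Keq = exp(-dG0 * 1000 / (R * T))
Keq = exp(-(-13.69) * 1000 / (8.314 * 310))
Keq = 202.69

202.69


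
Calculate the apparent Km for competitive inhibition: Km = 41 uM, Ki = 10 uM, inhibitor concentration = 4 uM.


Km_app = Km * (1 + [I]/Ki)
Km_app = 41 * (1 + 4/10)
Km_app = 57.4 uM

57.4 uM


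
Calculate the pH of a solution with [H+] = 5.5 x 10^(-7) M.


pH = -log10([H+])
pH = -log10(5.5 x 10^(-7))
pH = 6.2596

6.2596


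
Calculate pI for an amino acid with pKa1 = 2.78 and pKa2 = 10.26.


pI = (pKa1 + pKa2) / 2
pI = (2.78 + 10.26) / 2
pI = 6.52

6.52


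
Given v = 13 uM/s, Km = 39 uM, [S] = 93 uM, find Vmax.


Vmax = v * (Km + [S]) / [S]
Vmax = 13 * (39 + 93) / 93
Vmax = 18.4516 uM/s

18.4516 uM/s


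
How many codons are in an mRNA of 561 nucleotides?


codons = nucleotides / 3
codons = 561 / 3 = 187

187


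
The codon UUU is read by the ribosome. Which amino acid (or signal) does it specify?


Standard genetic code lookup.
Codon UUU -> Phe

Phe


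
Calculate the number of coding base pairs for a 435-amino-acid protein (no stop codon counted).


Each amino acid = 1 codon = 3 bp
bp = 435 * 3 = 1305 bp

1305 bp


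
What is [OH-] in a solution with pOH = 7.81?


[OH-] = 10^(-pOH)
[OH-] = 10^(-7.81)
[OH-] = 1.549e-08 M

1.549e-08 M


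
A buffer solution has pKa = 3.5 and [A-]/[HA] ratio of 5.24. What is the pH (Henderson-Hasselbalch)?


pH = pKa + log10([A-]/[HA])
pH = 3.5 + log10(5.24)
pH = 4.2193

4.2193


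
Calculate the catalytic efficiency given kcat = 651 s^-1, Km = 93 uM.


Catalytic efficiency = kcat / Km
= 651 / 93
= 7.0 uM^-1*s^-1

7.0 uM^-1*s^-1


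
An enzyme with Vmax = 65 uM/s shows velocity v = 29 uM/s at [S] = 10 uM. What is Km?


Km = [S] * (Vmax - v) / v
Km = 10 * (65 - 29) / 29
Km = 12.4138 uM

12.4138 uM


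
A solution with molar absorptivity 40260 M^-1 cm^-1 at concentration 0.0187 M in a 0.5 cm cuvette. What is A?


A = epsilon * c * l
A = 40260 * 0.0187 * 0.5
A = 376.431

376.431
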